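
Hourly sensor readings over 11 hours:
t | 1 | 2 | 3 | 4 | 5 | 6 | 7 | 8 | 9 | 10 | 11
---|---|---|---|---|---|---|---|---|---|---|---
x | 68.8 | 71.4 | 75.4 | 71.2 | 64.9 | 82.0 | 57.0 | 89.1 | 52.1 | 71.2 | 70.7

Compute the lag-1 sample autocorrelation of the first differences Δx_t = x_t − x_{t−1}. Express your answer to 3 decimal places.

-0.856

First differences Δx: 2.6, 4.0, -4.2, -6.3, 17.1, -25.0, 32.1, -37.0, 19.1, -0.5
Mean of differences = 0.1900
Numerator Σ(Δx_t−Δx̄)(Δx_{t+1}−Δx̄) = -3221.6181
Denominator Σ(Δx_t−Δx̄)² = 3761.6090
r_1(Δx) = -3221.6181 / 3761.6090 = -0.856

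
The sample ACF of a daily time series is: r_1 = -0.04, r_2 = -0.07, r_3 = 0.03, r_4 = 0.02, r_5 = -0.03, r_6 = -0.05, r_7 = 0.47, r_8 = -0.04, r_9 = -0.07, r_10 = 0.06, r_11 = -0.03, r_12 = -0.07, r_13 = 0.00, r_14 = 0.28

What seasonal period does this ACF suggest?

7

The largest autocorrelation is r_7 = 0.47, with a weaker echo at lag 14 (0.28); the remaining lags stay at or below 0.06.
The dominant spike at lag 7 indicates a seasonal period of 7.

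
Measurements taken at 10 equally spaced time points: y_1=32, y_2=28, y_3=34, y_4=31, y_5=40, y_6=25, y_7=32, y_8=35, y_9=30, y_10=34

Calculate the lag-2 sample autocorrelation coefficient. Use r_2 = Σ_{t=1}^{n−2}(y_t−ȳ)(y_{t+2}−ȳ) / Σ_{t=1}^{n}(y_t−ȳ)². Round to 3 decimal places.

Mean ȳ = (32 + 28 + 34 + 31 + 40 + 25 + 32 + 35 + 30 + 34)/10 = 32.1000
Numerator Σ_{t=1}^{8}(y_t−ȳ)(y_{t+2}−ȳ) = 11.4800
Denominator Σ(y_t−ȳ)² = 150.9000
r_2 = 11.4800 / 150.9000 = 0.076

0.076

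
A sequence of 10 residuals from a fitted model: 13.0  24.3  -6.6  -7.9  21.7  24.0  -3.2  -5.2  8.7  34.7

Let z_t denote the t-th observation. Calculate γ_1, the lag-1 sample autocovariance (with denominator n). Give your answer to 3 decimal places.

Mean z̄ = (13.0 + 24.3 − 6.6 − 7.9 + 21.7 + 24.0 − 3.2 − 5.2 + 8.7 + 34.7)/10 = 10.3500
Σ_{t=1}^{9}(z_t−z̄)(z_{t+1}−z̄) = 68.8675
γ_1 = 68.8675 / 10 = 6.887

6.887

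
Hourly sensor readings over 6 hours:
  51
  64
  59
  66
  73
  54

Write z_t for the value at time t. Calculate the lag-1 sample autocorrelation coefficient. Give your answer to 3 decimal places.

Mean z̄ = (51 + 64 + 59 + 66 + 73 + 54)/6 = 61.1667
Deviations from mean: -10.1667, 2.8333, -2.1667, 4.8333, 11.8333, -7.1667
Σ(z_t−z̄)(z_{t+1}−z̄) = (-28.8056) + (-6.1389) + (-10.4722) + (57.1944) + (-84.8056) = -73.0278
Denominator Σ(z_t−z̄)² = 330.8333
r_1 = -73.0278 / 330.8333 = -0.221

-0.221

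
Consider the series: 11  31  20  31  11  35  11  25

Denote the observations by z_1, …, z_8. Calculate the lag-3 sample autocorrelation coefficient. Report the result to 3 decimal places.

-0.504

Mean z̄ = (11 + 31 + 20 + 31 + 11 + 35 + 11 + 25)/8 = 21.8750
Σ(z_t−z̄)(z_{t+3}−z̄) = (-99.2344) + (-99.2344) + (-24.6094) + (-99.2344) + (-33.9844) = -356.2969
Denominator Σ(z_t−z̄)² = 706.8750
r_3 = -356.2969 / 706.8750 = -0.504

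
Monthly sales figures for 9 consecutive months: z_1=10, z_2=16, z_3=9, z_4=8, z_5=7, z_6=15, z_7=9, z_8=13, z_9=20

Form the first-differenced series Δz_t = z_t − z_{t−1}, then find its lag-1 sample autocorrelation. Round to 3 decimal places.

-0.350

First differences Δz: 6, -7, -1, -1, 8, -6, 4, 7
Mean of differences = 1.2500
Numerator Σ(Δz_t−Δz̄)(Δz_{t+1}−Δz̄) = -83.8125
Denominator Σ(Δz_t−Δz̄)² = 239.5000
r_1(Δz) = -83.8125 / 239.5000 = -0.350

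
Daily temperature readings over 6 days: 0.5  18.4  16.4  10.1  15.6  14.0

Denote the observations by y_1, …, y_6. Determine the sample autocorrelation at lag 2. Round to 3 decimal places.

-0.248

Mean ȳ = (0.5 + 18.4 + 16.4 + 10.1 + 15.6 + 14.0)/6 = 12.5000
Numerator Σ_{t=1}^{4}(y_t−ȳ)(y_{t+2}−ȳ) = -52.4700
Denominator Σ(y_t−ȳ)² = 211.6400
r_2 = -52.4700 / 211.6400 = -0.248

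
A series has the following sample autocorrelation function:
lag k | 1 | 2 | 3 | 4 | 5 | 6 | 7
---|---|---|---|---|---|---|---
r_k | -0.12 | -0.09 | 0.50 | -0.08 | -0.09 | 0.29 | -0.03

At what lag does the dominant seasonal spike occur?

3

The largest autocorrelation is r_3 = 0.50, with a weaker echo at lag 6 (0.29); the remaining lags stay at or below -0.03.
The dominant spike at lag 3 indicates a seasonal period of 3.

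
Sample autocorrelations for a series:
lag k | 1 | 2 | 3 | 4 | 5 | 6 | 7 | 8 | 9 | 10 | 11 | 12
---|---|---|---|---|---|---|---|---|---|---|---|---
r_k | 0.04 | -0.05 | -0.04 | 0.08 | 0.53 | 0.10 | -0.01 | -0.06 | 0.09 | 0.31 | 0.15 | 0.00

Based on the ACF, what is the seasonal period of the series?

5

The largest autocorrelation is r_5 = 0.53, with a weaker echo at lag 10 (0.31); the remaining lags stay at or below 0.15.
The dominant spike at lag 5 indicates a seasonal period of 5.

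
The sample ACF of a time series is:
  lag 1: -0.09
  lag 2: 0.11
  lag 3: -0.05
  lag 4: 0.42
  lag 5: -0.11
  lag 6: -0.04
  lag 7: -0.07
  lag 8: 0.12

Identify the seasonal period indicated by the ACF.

4

The largest autocorrelation is r_4 = 0.42; the remaining lags stay at or below 0.12.
The dominant spike at lag 4 indicates a seasonal period of 4.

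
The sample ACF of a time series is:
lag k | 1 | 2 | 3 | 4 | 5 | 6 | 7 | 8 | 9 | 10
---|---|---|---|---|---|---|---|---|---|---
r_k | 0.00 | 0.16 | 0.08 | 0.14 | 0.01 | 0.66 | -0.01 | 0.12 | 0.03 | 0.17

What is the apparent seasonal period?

6

The largest autocorrelation is r_6 = 0.66; the remaining lags stay at or below 0.17.
The dominant spike at lag 6 indicates a seasonal period of 6.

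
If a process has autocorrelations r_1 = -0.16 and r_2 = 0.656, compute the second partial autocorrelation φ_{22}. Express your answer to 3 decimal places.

0.647

φ_{22} = (r_2 − r_1²) / (1 − r_1²)
r_1² = (-0.16)² = 0.0256
Numerator = 0.656 − 0.0256 = 0.6304; denominator = 1 − 0.0256 = 0.9744
φ_{22} = 0.6304 / 0.9744 = 0.647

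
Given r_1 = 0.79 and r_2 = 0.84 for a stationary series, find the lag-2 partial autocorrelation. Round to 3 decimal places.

0.574

φ_{22} = (r_2 − r_1²) / (1 − r_1²)
r_1² = (0.79)² = 0.6241
Numerator = 0.84 − 0.6241 = 0.2159; denominator = 1 − 0.6241 = 0.3759
φ_{22} = 0.2159 / 0.3759 = 0.574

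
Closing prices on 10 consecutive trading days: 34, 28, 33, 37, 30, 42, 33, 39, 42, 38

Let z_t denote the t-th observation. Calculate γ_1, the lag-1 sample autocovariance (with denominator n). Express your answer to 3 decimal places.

-0.376

Mean z̄ = (34 + 28 + 33 + 37 + 30 + 42 + 33 + 39 + 42 + 38)/10 = 35.6000
Σ_{t=1}^{9}(z_t−z̄)(z_{t+1}−z̄) = -3.7600
γ_1 = -3.7600 / 10 = -0.376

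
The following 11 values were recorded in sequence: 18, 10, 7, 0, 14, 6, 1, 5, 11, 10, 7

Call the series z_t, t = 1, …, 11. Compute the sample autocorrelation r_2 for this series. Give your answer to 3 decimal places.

Mean z̄ = (18 + 10 + 7 + 0 + 14 + 6 + 1 + 5 + 11 + 10 + 7)/11 = 8.0909
Numerator Σ_{t=1}^{9}(z_t−z̄)(z_{t+2}−z̄) = -80.9256
Denominator Σ(z_t−z̄)² = 280.9091
r_2 = -80.9256 / 280.9091 = -0.288

-0.288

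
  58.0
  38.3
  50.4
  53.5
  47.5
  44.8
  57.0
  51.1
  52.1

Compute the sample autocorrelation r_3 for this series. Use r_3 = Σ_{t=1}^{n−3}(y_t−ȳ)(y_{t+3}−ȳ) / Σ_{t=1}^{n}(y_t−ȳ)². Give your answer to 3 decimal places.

Mean ȳ = (58.0 + 38.3 + 50.4 + 53.5 + 47.5 + 44.8 + 57.0 + 51.1 + 52.1)/9 = 50.3000
Σ(y_t−ȳ)(y_{t+3}−ȳ) = (24.6400) + (33.6000) + (-0.5500) + (21.4400) + (-2.2400) + (-9.9000) = 66.9900
Denominator Σ(y_t−ȳ)² = 300.4000
r_3 = 66.9900 / 300.4000 = 0.223

0.223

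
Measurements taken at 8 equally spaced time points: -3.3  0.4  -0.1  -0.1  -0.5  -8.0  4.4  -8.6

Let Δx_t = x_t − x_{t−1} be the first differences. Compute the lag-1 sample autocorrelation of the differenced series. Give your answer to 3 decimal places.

First differences Δx: 3.7, -0.5, 0.0, -0.4, -7.5, 12.4, -13.0
Mean of differences = -0.7571
Numerator Σ(Δx_t−Δx̄)(Δx_{t+1}−Δx̄) = -250.5947
Denominator Σ(Δx_t−Δx̄)² = 389.0971
r_1(Δx) = -250.5947 / 389.0971 = -0.644

-0.644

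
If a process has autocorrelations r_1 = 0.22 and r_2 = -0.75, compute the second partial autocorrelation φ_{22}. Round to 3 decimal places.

φ_{22} = (r_2 − r_1²) / (1 − r_1²)
r_1² = (0.22)² = 0.0484
Numerator = -0.75 − 0.0484 = -0.7984; denominator = 1 − 0.0484 = 0.9516
φ_{22} = -0.7984 / 0.9516 = -0.839

-0.839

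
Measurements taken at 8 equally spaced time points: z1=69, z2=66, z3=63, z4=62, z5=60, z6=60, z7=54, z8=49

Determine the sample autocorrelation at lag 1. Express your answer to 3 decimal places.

Mean z̄ = (69 + 66 + 63 + 62 + 60 + 60 + 54 + 49)/8 = 60.3750
Deviations from mean: 8.6250, 5.6250, 2.6250, 1.6250, -0.3750, -0.3750, -6.3750, -11.3750
Numerator Σ_{t=1}^{7}(z_t−z̄)(z_{t+1}−z̄) = 141.9844
Denominator Σ(z_t−z̄)² = 285.8750
r_1 = 141.9844 / 285.8750 = 0.497

0.497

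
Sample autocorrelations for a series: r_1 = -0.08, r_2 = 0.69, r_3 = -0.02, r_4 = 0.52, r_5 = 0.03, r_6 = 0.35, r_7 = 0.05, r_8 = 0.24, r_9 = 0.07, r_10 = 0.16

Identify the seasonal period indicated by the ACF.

The largest autocorrelation is r_2 = 0.69, with weaker echoes at lags 4 (0.52), 6 (0.35), 8 (0.24) and 10 (0.16); the remaining lags stay at or below 0.07.
The dominant spike at lag 2 indicates a seasonal period of 2.

2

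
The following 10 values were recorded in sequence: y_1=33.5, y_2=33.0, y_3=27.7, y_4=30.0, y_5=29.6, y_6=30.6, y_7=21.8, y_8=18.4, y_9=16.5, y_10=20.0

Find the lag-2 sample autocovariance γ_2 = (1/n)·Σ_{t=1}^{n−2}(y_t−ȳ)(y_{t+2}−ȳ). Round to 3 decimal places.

10.043

Mean ȳ = (33.5 + 33.0 + 27.7 + 30.0 + 29.6 + 30.6 + 21.8 + 18.4 + 16.5 + 20.0)/10 = 26.1100
Σ_{t=1}^{8}(y_t−ȳ)(y_{t+2}−ȳ) = 100.4348
γ_2 = 100.4348 / 10 = 10.043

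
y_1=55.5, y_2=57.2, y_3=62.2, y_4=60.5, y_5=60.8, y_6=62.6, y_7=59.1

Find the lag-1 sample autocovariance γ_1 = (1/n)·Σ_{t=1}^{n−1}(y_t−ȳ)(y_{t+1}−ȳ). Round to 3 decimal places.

1.226

Mean ȳ = (55.5 + 57.2 + 62.2 + 60.5 + 60.8 + 62.6 + 59.1)/7 = 59.7000
Deviations: -4.2000, -2.5000, 2.5000, 0.8000, 1.1000, 2.9000, -0.6000
Σ_{t=1}^{6}(y_t−ȳ)(y_{t+1}−ȳ) = 8.5800
γ_1 = 8.5800 / 7 = 1.226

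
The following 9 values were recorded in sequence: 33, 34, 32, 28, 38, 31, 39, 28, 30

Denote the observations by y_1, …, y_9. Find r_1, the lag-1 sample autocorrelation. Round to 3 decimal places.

-0.472

Mean ȳ = (33 + 34 + 32 + 28 + 38 + 31 + 39 + 28 + 30)/9 = 32.5556
Numerator Σ_{t=1}^{8}(y_t−ȳ)(y_{t+1}−ȳ) = -58.6420
Denominator Σ(y_t−ȳ)² = 124.2222
r_1 = -58.6420 / 124.2222 = -0.472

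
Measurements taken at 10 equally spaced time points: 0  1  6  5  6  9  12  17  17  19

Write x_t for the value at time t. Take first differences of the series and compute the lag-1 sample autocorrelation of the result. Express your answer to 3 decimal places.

First differences Δx: 1, 5, -1, 1, 3, 3, 5, 0, 2
Mean of differences = 2.1111
Numerator Σ(Δx_t−Δx̄)(Δx_{t+1}−Δx̄) = -12.2346
Denominator Σ(Δx_t−Δx̄)² = 34.8889
r_1(Δx) = -12.2346 / 34.8889 = -0.351

-0.351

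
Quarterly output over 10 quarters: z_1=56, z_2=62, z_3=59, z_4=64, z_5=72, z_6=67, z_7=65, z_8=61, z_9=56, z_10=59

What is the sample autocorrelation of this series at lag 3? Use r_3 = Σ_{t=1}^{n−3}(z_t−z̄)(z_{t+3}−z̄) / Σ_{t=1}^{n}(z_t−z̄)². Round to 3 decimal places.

Mean z̄ = (56 + 62 + 59 + 64 + 72 + 67 + 65 + 61 + 56 + 59)/10 = 62.1000
Numerator Σ_{t=1}^{7}(z_t−z̄)(z_{t+3}−z̄) = -72.0300
Denominator Σ(z_t−z̄)² = 228.9000
r_3 = -72.0300 / 228.9000 = -0.315

-0.315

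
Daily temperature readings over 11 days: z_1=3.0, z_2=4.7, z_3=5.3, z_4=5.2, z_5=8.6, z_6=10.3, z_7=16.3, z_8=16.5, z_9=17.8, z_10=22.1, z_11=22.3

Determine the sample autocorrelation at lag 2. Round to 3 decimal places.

0.485

Mean z̄ = (3.0 + 4.7 + 5.3 + 5.2 + 8.6 + 10.3 + 16.3 + 16.5 + 17.8 + 22.1 + 22.3)/11 = 12.0091
Numerator Σ_{t=1}^{9}(z_t−z̄)(z_{t+2}−z̄) = 252.1762
Denominator Σ(z_t−z̄)² = 520.3491
r_2 = 252.1762 / 520.3491 = 0.485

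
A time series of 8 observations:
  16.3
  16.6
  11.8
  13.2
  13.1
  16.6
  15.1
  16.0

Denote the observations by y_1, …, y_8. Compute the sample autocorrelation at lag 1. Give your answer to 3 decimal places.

Mean ȳ = (16.3 + 16.6 + 11.8 + 13.2 + 13.1 + 16.6 + 15.1 + 16.0)/8 = 14.8375
Deviations from mean: 1.4625, 1.7625, -3.0375, -1.6375, -1.7375, 1.7625, 0.2625, 1.1625
Σ(y_t−ȳ)(y_{t+1}−ȳ) = (2.5777) + (-5.3536) + (4.9739) + (2.8452) + (-3.0623) + (0.4627) + (0.3052) = 2.7486
Denominator Σ(y_t−ȳ)² = 24.6988
r_1 = 2.7486 / 24.6988 = 0.111

0.111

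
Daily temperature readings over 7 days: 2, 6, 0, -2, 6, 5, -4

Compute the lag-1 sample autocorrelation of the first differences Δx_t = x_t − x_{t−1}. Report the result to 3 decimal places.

-0.148

First differences Δx: 4, -6, -2, 8, -1, -9
Mean of differences = -1.0000
Numerator Σ(Δx_t−Δx̄)(Δx_{t+1}−Δx̄) = -29.0000
Denominator Σ(Δx_t−Δx̄)² = 196.0000
r_1(Δx) = -29.0000 / 196.0000 = -0.148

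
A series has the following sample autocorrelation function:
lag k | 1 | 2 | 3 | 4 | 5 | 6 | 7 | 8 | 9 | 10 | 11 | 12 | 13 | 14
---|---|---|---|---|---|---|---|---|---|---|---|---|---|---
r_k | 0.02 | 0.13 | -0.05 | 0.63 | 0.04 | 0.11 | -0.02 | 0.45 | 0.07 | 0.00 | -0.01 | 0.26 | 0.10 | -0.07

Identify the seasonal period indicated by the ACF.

4

The largest autocorrelation is r_4 = 0.63, with weaker echoes at lags 8 (0.45) and 12 (0.26); the remaining lags stay at or below 0.13.
The dominant spike at lag 4 indicates a seasonal period of 4.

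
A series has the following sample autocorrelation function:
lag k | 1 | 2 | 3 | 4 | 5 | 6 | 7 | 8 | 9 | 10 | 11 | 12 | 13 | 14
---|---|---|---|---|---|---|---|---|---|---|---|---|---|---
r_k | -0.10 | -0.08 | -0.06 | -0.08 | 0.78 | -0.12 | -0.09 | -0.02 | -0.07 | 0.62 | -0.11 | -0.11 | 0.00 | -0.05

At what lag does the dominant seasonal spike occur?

The largest autocorrelation is r_5 = 0.78, with a weaker echo at lag 10 (0.62); the remaining lags stay at or below 0.00.
The dominant spike at lag 5 indicates a seasonal period of 5.

5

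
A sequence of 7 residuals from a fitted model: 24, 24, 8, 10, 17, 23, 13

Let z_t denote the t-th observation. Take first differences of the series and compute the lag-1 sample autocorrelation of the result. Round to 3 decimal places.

-0.097

First differences Δz: 0, -16, 2, 7, 6, -10
Mean of differences = -1.8333
Numerator Σ(Δz_t−Δz̄)(Δz_{t+1}−Δz̄) = -41.1944
Denominator Σ(Δz_t−Δz̄)² = 424.8333
r_1(Δz) = -41.1944 / 424.8333 = -0.097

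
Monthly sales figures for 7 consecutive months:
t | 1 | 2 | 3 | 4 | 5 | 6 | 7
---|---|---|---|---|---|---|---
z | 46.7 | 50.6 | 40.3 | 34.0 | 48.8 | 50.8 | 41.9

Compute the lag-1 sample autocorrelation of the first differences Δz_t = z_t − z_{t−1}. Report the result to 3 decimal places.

-0.125

First differences Δz: 3.9, -10.3, -6.3, 14.8, 2.0, -8.9
Mean of differences = -0.8000
Numerator Σ(Δz_t−Δz̄)(Δz_{t+1}−Δz̄) = -57.2000
Denominator Σ(Δz_t−Δz̄)² = 459.4000
r_1(Δz) = -57.2000 / 459.4000 = -0.125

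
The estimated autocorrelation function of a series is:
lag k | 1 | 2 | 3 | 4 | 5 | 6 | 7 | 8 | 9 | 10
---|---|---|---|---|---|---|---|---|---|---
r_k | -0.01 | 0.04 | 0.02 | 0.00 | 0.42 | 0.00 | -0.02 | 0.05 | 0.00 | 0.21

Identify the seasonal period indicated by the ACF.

The largest autocorrelation is r_5 = 0.42, with a weaker echo at lag 10 (0.21); the remaining lags stay at or below 0.05.
The dominant spike at lag 5 indicates a seasonal period of 5.

5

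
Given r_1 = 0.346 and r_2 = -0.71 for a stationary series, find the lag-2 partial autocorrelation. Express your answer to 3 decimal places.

φ_{22} = (r_2 − r_1²) / (1 − r_1²)
r_1² = (0.346)² = 0.119716
Numerator = -0.71 − 0.1197 = -0.8297; denominator = 1 − 0.1197 = 0.8803
φ_{22} = -0.8297 / 0.8803 = -0.943

-0.943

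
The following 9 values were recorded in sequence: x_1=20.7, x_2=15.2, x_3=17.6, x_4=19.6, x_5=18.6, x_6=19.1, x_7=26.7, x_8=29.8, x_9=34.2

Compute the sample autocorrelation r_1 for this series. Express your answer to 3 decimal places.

Mean x̄ = (20.7 + 15.2 + 17.6 + 19.6 + 18.6 + 19.1 + 26.7 + 29.8 + 34.2)/9 = 22.3889
Numerator Σ_{t=1}^{8}(x_t−x̄)(x_{t+1}−x̄) = 188.2565
Denominator Σ(x_t−x̄)² = 323.4289
r_1 = 188.2565 / 323.4289 = 0.582

0.582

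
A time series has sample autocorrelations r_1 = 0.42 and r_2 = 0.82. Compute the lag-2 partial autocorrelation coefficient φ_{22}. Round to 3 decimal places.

0.781

φ_{22} = (r_2 − r_1²) / (1 − r_1²)
r_1² = (0.42)² = 0.1764
Numerator = 0.82 − 0.1764 = 0.6436; denominator = 1 − 0.1764 = 0.8236
φ_{22} = 0.6436 / 0.8236 = 0.781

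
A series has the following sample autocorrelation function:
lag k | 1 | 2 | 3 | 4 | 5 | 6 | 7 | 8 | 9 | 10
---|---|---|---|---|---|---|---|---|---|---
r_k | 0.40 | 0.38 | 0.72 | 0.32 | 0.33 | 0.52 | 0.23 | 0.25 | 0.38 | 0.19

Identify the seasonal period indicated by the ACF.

The largest autocorrelation is r_3 = 0.72, with a weaker echo at lag 6 (0.52); the remaining lags stay at or below 0.40. The elevated value at lag 1 (0.40), dropping to 0.38 at lag 2, reflects decaying short-term dependence rather than seasonality.
The dominant spike at lag 3 indicates a seasonal period of 3.

3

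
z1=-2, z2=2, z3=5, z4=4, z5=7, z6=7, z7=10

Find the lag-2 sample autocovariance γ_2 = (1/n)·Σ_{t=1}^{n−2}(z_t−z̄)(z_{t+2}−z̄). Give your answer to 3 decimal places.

1.589

Mean z̄ = (-2 + 2 + 5 + 4 + 7 + 7 + 10)/7 = 4.7143
Deviations: -6.7143, -2.7143, 0.2857, -0.7143, 2.2857, 2.2857, 5.2857
Σ_{t=1}^{5}(z_t−z̄)(z_{t+2}−z̄) = 11.1224
γ_2 = 11.1224 / 7 = 1.589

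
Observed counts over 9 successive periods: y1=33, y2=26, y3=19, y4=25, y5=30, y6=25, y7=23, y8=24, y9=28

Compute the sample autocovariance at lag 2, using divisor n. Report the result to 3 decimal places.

Mean ȳ = (33 + 26 + 19 + 25 + 30 + 25 + 23 + 24 + 28)/9 = 25.8889
Σ_{t=1}^{7}(y_t−ȳ)(y_{t+2}−ȳ) = -92.9136
γ_2 = -92.9136 / 9 = -10.324

-10.324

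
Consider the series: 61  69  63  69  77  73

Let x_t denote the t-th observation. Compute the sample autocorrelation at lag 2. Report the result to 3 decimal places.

Mean x̄ = (61 + 69 + 63 + 69 + 77 + 73)/6 = 68.6667
Deviations from mean: -7.6667, 0.3333, -5.6667, 0.3333, 8.3333, 4.3333
Σ(x_t−x̄)(x_{t+2}−x̄) = (43.4444) + (0.1111) + (-47.2222) + (1.4444) = -2.2222
Denominator Σ(x_t−x̄)² = 179.3333
r_2 = -2.2222 / 179.3333 = -0.012

-0.012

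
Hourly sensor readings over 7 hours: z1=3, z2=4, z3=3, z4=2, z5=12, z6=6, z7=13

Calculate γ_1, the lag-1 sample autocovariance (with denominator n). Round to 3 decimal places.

0.058

Mean z̄ = (3 + 4 + 3 + 2 + 12 + 6 + 13)/7 = 6.1429
Deviations: -3.1429, -2.1429, -3.1429, -4.1429, 5.8571, -0.1429, 6.8571
Σ_{t=1}^{6}(z_t−z̄)(z_{t+1}−z̄) = 0.4082
γ_1 = 0.4082 / 7 = 0.058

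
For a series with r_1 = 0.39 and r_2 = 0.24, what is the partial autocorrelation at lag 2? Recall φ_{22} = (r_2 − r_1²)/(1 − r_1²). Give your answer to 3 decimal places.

φ_{22} = (r_2 − r_1²) / (1 − r_1²)
r_1² = (0.39)² = 0.1521
Numerator = 0.24 − 0.1521 = 0.0879; denominator = 1 − 0.1521 = 0.8479
φ_{22} = 0.0879 / 0.8479 = 0.104

0.104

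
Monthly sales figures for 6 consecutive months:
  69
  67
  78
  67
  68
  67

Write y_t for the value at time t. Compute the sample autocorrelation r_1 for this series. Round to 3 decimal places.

-0.358

Mean ȳ = (69 + 67 + 78 + 67 + 68 + 67)/6 = 69.3333
Deviations from mean: -0.3333, -2.3333, 8.6667, -2.3333, -1.3333, -2.3333
Numerator Σ_{t=1}^{5}(y_t−ȳ)(y_{t+1}−ȳ) = -33.4444
Denominator Σ(y_t−ȳ)² = 93.3333
r_1 = -33.4444 / 93.3333 = -0.358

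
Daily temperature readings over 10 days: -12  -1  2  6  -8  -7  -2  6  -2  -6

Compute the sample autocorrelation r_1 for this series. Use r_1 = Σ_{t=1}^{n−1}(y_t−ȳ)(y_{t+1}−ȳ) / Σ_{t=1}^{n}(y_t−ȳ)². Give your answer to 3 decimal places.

0.037

Mean ȳ = (-12 − 1 + 2 + 6 − 8 − 7 − 2 + 6 − 2 − 6)/10 = -2.4000
Numerator Σ_{t=1}^{9}(y_t−ȳ)(y_{t+1}−ȳ) = 11.8400
Denominator Σ(y_t−ȳ)² = 320.4000
r_1 = 11.8400 / 320.4000 = 0.037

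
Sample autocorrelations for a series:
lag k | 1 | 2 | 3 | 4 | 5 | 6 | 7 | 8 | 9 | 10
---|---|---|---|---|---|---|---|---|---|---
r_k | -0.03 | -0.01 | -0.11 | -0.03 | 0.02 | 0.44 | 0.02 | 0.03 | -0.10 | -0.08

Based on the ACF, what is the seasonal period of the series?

The largest autocorrelation is r_6 = 0.44; the remaining lags stay at or below 0.03.
The dominant spike at lag 6 indicates a seasonal period of 6.

6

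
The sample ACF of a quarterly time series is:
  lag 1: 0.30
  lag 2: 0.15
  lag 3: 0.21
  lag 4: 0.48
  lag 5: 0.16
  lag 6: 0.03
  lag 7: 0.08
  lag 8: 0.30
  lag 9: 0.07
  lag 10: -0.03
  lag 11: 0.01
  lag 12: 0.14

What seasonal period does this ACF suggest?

The largest autocorrelation is r_4 = 0.48; the remaining lags stay at or below 0.30. The elevated value at lag 1 (0.30), dropping to 0.15 at lag 2, reflects decaying short-term dependence rather than seasonality.
The dominant spike at lag 4 indicates a seasonal period of 4.

4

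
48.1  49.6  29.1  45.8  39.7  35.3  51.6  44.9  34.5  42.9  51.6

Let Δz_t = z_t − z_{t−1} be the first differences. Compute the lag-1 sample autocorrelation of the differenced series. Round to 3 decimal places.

First differences Δz: 1.5, -20.5, 16.7, -6.1, -4.4, 16.3, -6.7, -10.4, 8.4, 8.7
Mean of differences = 0.3500
Numerator Σ(Δz_t−Δz̄)(Δz_{t+1}−Δz̄) = -571.4375
Denominator Σ(Δz_t−Δz̄)² = 1321.7250
r_1(Δz) = -571.4375 / 1321.7250 = -0.432

-0.432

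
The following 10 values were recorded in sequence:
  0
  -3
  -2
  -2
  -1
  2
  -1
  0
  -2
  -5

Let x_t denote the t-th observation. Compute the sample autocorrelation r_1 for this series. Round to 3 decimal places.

Mean x̄ = (0 − 3 − 2 − 2 − 1 + 2 − 1 + 0 − 2 − 5)/10 = -1.4000
Numerator Σ_{t=1}^{9}(x_t−x̄)(x_{t+1}−x̄) = 3.4400
Denominator Σ(x_t−x̄)² = 32.4000
r_1 = 3.4400 / 32.4000 = 0.106

0.106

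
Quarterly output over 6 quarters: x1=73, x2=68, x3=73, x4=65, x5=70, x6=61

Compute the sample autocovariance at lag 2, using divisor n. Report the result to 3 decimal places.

Mean x̄ = (73 + 68 + 73 + 65 + 70 + 61)/6 = 68.3333
Deviations: 4.6667, -0.3333, 4.6667, -3.3333, 1.6667, -7.3333
Σ_{t=1}^{4}(x_t−x̄)(x_{t+2}−x̄) = 55.1111
γ_2 = 55.1111 / 6 = 9.185

9.185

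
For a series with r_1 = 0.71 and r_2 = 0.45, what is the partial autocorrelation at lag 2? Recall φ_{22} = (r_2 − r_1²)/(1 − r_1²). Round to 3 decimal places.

φ_{22} = (r_2 − r_1²) / (1 − r_1²)
r_1² = (0.71)² = 0.5041
Numerator = 0.45 − 0.5041 = -0.0541; denominator = 1 − 0.5041 = 0.4959
φ_{22} = -0.0541 / 0.4959 = -0.109

-0.109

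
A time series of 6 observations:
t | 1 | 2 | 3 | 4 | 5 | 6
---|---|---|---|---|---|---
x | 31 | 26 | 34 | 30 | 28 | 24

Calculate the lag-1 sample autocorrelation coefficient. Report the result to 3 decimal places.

-0.180

Mean x̄ = (31 + 26 + 34 + 30 + 28 + 24)/6 = 28.8333
Σ(x_t−x̄)(x_{t+1}−x̄) = (-6.1389) + (-14.6389) + (6.0278) + (-0.9722) + (4.0278) = -11.6944
Denominator Σ(x_t−x̄)² = 64.8333
r_1 = -11.6944 / 64.8333 = -0.180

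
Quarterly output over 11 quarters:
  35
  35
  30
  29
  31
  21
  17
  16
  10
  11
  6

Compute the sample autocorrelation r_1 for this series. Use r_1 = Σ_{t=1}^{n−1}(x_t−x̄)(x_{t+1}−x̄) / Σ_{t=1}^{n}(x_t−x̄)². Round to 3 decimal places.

0.716

Mean x̄ = (35 + 35 + 30 + 29 + 31 + 21 + 17 + 16 + 10 + 11 + 6)/11 = 21.9091
Numerator Σ_{t=1}^{10}(x_t−x̄)(x_{t+1}−x̄) = 798.1736
Denominator Σ(x_t−x̄)² = 1114.9091
r_1 = 798.1736 / 1114.9091 = 0.716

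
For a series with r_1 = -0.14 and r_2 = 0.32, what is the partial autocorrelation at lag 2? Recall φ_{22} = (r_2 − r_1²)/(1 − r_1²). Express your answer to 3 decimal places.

φ_{22} = (r_2 − r_1²) / (1 − r_1²)
r_1² = (-0.14)² = 0.0196
Numerator = 0.32 − 0.0196 = 0.3004; denominator = 1 − 0.0196 = 0.9804
φ_{22} = 0.3004 / 0.9804 = 0.306

0.306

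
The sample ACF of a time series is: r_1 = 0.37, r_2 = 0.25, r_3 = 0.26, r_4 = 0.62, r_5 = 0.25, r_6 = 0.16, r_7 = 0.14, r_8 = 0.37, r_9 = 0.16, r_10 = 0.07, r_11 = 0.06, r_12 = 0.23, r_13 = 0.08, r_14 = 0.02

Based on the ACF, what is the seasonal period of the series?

The largest autocorrelation is r_4 = 0.62; the remaining lags stay at or below 0.37. The elevated value at lag 1 (0.37), dropping to 0.25 at lag 2, reflects decaying short-term dependence rather than seasonality.
The dominant spike at lag 4 indicates a seasonal period of 4.

4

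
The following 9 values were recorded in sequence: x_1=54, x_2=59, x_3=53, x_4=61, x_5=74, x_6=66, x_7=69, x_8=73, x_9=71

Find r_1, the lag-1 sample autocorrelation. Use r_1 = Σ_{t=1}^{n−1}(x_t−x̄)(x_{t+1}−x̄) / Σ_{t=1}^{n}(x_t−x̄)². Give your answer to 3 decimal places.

Mean x̄ = (54 + 59 + 53 + 61 + 74 + 66 + 69 + 73 + 71)/9 = 64.4444
Numerator Σ_{t=1}^{8}(x_t−x̄)(x_{t+1}−x̄) = 242.6914
Denominator Σ(x_t−x̄)² = 512.2222
r_1 = 242.6914 / 512.2222 = 0.474

0.474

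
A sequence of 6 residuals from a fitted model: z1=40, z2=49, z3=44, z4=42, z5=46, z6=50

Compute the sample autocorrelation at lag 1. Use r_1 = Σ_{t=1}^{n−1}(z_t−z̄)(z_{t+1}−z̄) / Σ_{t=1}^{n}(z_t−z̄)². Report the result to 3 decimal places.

Mean z̄ = (40 + 49 + 44 + 42 + 46 + 50)/6 = 45.1667
Deviations from mean: -5.1667, 3.8333, -1.1667, -3.1667, 0.8333, 4.8333
Σ(z_t−z̄)(z_{t+1}−z̄) = (-19.8056) + (-4.4722) + (3.6944) + (-2.6389) + (4.0278) = -19.1944
Denominator Σ(z_t−z̄)² = 76.8333
r_1 = -19.1944 / 76.8333 = -0.250

-0.250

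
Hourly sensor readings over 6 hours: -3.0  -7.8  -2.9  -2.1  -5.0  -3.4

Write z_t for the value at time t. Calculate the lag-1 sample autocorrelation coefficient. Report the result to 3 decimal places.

Mean z̄ = (-3.0 − 7.8 − 2.9 − 2.1 − 5.0 − 3.4)/6 = -4.0333
Deviations from mean: 1.0333, -3.7667, 1.1333, 1.9333, -0.9667, 0.6333
Σ(z_t−z̄)(z_{t+1}−z̄) = (-3.8922) + (-4.2689) + (2.1911) + (-1.8689) + (-0.6122) = -8.4511
Denominator Σ(z_t−z̄)² = 21.6133
r_1 = -8.4511 / 21.6133 = -0.391

-0.391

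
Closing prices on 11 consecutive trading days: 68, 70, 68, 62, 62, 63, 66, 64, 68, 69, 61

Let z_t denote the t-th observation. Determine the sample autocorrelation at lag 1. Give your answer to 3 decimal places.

0.209

Mean z̄ = (68 + 70 + 68 + 62 + 62 + 63 + 66 + 64 + 68 + 69 + 61)/11 = 65.5455
Numerator Σ_{t=1}^{10}(z_t−z̄)(z_{t+1}−z̄) = 21.8843
Denominator Σ(z_t−z̄)² = 104.7273
r_1 = 21.8843 / 104.7273 = 0.209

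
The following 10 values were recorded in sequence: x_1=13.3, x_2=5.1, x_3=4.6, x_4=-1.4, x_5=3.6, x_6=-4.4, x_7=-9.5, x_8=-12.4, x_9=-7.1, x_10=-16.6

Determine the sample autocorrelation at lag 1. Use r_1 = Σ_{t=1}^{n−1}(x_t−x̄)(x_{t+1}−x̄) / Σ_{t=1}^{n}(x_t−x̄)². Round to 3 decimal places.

0.483

Mean x̄ = (13.3 + 5.1 + 4.6 − 1.4 + 3.6 − 4.4 − 9.5 − 12.4 − 7.1 − 16.6)/10 = -2.4800
Numerator Σ_{t=1}^{9}(x_t−x̄)(x_{t+1}−x̄) = 369.9996
Denominator Σ(x_t−x̄)² = 766.8160
r_1 = 369.9996 / 766.8160 = 0.483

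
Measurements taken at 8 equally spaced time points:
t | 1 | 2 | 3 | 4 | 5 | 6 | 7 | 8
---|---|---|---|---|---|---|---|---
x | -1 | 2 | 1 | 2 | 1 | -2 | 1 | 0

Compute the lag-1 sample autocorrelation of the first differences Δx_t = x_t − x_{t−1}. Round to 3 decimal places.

First differences Δx: 3, -1, 1, -1, -3, 3, -1
Mean of differences = 0.1429
Numerator Σ(Δx_t−Δx̄)(Δx_{t+1}−Δx̄) = -13.8776
Denominator Σ(Δx_t−Δx̄)² = 30.8571
r_1(Δx) = -13.8776 / 30.8571 = -0.450

-0.450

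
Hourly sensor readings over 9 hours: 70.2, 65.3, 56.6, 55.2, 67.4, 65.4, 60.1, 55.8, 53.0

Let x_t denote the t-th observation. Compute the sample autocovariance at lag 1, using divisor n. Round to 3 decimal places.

8.836

Mean x̄ = (70.2 + 65.3 + 56.6 + 55.2 + 67.4 + 65.4 + 60.1 + 55.8 + 53.0)/9 = 61.0000
Σ_{t=1}^{8}(x_t−x̄)(x_{t+1}−x̄) = 79.5200
γ_1 = 79.5200 / 9 = 8.836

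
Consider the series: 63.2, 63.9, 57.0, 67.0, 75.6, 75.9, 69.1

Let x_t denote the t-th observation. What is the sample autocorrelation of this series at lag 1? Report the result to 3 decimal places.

Mean x̄ = (63.2 + 63.9 + 57.0 + 67.0 + 75.6 + 75.9 + 69.1)/7 = 67.3857
Deviations from mean: -4.1857, -3.4857, -10.3857, -0.3857, 8.2143, 8.5143, 1.7143
Numerator Σ_{t=1}^{6}(x_t−x̄)(x_{t+1}−x̄) = 136.1641
Denominator Σ(x_t−x̄)² = 280.5886
r_1 = 136.1641 / 280.5886 = 0.485

0.485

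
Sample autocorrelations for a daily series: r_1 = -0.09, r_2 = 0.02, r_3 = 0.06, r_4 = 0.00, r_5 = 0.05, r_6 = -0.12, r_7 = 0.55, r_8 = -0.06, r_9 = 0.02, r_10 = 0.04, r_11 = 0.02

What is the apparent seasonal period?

The largest autocorrelation is r_7 = 0.55; the remaining lags stay at or below 0.06.
The dominant spike at lag 7 indicates a seasonal period of 7.

7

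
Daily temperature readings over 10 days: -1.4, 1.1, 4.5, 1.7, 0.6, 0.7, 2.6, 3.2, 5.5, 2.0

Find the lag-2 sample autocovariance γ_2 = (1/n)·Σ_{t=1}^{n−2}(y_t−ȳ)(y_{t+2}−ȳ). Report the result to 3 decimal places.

Mean ȳ = (-1.4 + 1.1 + 4.5 + 1.7 + 0.6 + 0.7 + 2.6 + 3.2 + 5.5 + 2.0)/10 = 2.0500
Σ_{t=1}^{8}(y_t−ȳ)(y_{t+2}−ȳ) = -11.7100
γ_2 = -11.7100 / 10 = -1.171

-1.171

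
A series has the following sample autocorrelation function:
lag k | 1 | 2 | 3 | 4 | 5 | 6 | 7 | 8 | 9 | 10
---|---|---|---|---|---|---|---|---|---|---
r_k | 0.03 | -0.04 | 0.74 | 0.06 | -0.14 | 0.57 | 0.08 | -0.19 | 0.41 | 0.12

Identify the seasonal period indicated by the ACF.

The largest autocorrelation is r_3 = 0.74, with weaker echoes at lags 6 (0.57) and 9 (0.41); the remaining lags stay at or below 0.12.
The dominant spike at lag 3 indicates a seasonal period of 3.

3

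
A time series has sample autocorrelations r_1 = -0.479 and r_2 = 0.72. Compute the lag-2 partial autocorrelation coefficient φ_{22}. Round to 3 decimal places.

φ_{22} = (r_2 − r_1²) / (1 − r_1²)
r_1² = (-0.479)² = 0.229441
Numerator = 0.72 − 0.2294 = 0.4906; denominator = 1 − 0.2294 = 0.7706
φ_{22} = 0.4906 / 0.7706 = 0.637

0.637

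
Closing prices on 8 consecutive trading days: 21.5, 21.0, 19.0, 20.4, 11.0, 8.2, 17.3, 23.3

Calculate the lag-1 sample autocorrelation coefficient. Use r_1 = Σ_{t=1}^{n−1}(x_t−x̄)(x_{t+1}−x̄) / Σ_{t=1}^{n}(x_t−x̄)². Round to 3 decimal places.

0.336

Mean x̄ = (21.5 + 21.0 + 19.0 + 20.4 + 11.0 + 8.2 + 17.3 + 23.3)/8 = 17.7125
Numerator Σ_{t=1}^{7}(x_t−x̄)(x_{t+1}−x̄) = 67.5761
Denominator Σ(x_t−x̄)² = 200.9688
r_1 = 67.5761 / 200.9688 = 0.336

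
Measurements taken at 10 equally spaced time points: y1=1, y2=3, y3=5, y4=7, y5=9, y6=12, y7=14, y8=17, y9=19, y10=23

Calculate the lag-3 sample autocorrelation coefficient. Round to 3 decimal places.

0.148

Mean ȳ = (1 + 3 + 5 + 7 + 9 + 12 + 14 + 17 + 19 + 23)/10 = 11.0000
Σ(y_t−ȳ)(y_{t+3}−ȳ) = (40.0000) + (16.0000) + (-6.0000) + (-12.0000) + (-12.0000) + (8.0000) + (36.0000) = 70.0000
Denominator Σ(y_t−ȳ)² = 474.0000
r_3 = 70.0000 / 474.0000 = 0.148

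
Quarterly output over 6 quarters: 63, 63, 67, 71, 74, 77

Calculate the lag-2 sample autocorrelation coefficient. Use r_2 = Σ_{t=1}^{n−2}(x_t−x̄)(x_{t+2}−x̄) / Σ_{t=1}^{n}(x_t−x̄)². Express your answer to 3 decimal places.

Mean x̄ = (63 + 63 + 67 + 71 + 74 + 77)/6 = 69.1667
Σ(x_t−x̄)(x_{t+2}−x̄) = (13.3611) + (-11.3056) + (-10.4722) + (14.3611) = 5.9444
Denominator Σ(x_t−x̄)² = 168.8333
r_2 = 5.9444 / 168.8333 = 0.035

0.035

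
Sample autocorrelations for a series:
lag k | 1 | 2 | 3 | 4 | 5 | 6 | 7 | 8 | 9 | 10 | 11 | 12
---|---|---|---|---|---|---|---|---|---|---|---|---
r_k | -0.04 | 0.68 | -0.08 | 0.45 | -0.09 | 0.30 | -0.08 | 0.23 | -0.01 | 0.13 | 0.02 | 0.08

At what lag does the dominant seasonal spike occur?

The largest autocorrelation is r_2 = 0.68, with weaker echoes at lags 4 (0.45), 6 (0.30) and 8 (0.23); the remaining lags stay at or below 0.13.
The dominant spike at lag 2 indicates a seasonal period of 2.

2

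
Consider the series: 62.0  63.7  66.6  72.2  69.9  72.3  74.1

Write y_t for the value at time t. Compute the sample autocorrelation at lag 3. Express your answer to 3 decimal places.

-0.139

Mean ȳ = (62.0 + 63.7 + 66.6 + 72.2 + 69.9 + 72.3 + 74.1)/7 = 68.6857
Deviations from mean: -6.6857, -4.9857, -2.0857, 3.5143, 1.2143, 3.6143, 5.4143
Numerator Σ_{t=1}^{4}(y_t−ȳ)(y_{t+3}−ȳ) = -18.0606
Denominator Σ(y_t−ȳ)² = 130.1086
r_3 = -18.0606 / 130.1086 = -0.139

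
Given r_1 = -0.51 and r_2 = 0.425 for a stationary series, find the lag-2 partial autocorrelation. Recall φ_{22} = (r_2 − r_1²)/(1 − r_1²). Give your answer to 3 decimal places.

0.223

φ_{22} = (r_2 − r_1²) / (1 − r_1²)
r_1² = (-0.51)² = 0.2601
Numerator = 0.425 − 0.2601 = 0.1649; denominator = 1 − 0.2601 = 0.7399
φ_{22} = 0.1649 / 0.7399 = 0.223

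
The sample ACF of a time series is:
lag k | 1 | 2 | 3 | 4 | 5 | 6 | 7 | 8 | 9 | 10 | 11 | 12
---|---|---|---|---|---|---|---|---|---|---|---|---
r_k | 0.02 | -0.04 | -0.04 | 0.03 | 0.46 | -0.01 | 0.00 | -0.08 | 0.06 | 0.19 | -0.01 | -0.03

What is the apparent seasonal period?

5

The largest autocorrelation is r_5 = 0.46, with a weaker echo at lag 10 (0.19); the remaining lags stay at or below 0.06.
The dominant spike at lag 5 indicates a seasonal period of 5.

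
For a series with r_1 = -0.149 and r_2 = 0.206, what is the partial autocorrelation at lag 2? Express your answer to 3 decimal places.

0.188

φ_{22} = (r_2 − r_1²) / (1 − r_1²)
r_1² = (-0.149)² = 0.022201
Numerator = 0.206 − 0.0222 = 0.1838; denominator = 1 − 0.0222 = 0.9778
φ_{22} = 0.1838 / 0.9778 = 0.188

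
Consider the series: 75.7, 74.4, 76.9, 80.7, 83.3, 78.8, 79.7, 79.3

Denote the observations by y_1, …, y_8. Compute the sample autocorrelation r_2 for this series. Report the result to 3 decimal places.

-0.108

Mean ȳ = (75.7 + 74.4 + 76.9 + 80.7 + 83.3 + 78.8 + 79.7 + 79.3)/8 = 78.6000
Deviations from mean: -2.9000, -4.2000, -1.7000, 2.1000, 4.7000, 0.2000, 1.1000, 0.7000
Numerator Σ_{t=1}^{6}(y_t−ȳ)(y_{t+2}−ȳ) = -6.1500
Denominator Σ(y_t−ȳ)² = 57.1800
r_2 = -6.1500 / 57.1800 = -0.108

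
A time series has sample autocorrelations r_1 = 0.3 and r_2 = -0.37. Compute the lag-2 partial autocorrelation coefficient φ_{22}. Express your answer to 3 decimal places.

-0.505

φ_{22} = (r_2 − r_1²) / (1 − r_1²)
r_1² = (0.3)² = 0.09
Numerator = -0.37 − 0.0900 = -0.4600; denominator = 1 − 0.0900 = 0.9100
φ_{22} = -0.4600 / 0.9100 = -0.505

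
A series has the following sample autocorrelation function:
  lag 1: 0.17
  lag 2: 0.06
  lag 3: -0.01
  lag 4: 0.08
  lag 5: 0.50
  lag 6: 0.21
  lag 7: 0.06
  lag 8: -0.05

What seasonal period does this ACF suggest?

The largest autocorrelation is r_5 = 0.50; the remaining lags stay at or below 0.21.
The dominant spike at lag 5 indicates a seasonal period of 5.

5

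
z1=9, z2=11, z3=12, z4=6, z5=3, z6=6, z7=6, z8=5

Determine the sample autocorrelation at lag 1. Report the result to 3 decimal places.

0.495

Mean z̄ = (9 + 11 + 12 + 6 + 3 + 6 + 6 + 5)/8 = 7.2500
Deviations from mean: 1.7500, 3.7500, 4.7500, -1.2500, -4.2500, -1.2500, -1.2500, -2.2500
Σ(z_t−z̄)(z_{t+1}−z̄) = (6.5625) + (17.8125) + (-5.9375) + (5.3125) + (5.3125) + (1.5625) + (2.8125) = 33.4375
Denominator Σ(z_t−z̄)² = 67.5000
r_1 = 33.4375 / 67.5000 = 0.495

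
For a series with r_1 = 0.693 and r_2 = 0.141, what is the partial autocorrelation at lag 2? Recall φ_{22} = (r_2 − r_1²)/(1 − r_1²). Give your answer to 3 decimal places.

-0.653

φ_{22} = (r_2 − r_1²) / (1 − r_1²)
r_1² = (0.693)² = 0.480249
Numerator = 0.141 − 0.4802 = -0.3392; denominator = 1 − 0.4802 = 0.5198
φ_{22} = -0.3392 / 0.5198 = -0.653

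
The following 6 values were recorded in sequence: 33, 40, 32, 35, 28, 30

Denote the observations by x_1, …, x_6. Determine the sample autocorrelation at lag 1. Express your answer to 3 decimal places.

-0.045

Mean x̄ = (33 + 40 + 32 + 35 + 28 + 30)/6 = 33.0000
Deviations from mean: 0.0000, 7.0000, -1.0000, 2.0000, -5.0000, -3.0000
Numerator Σ_{t=1}^{5}(x_t−x̄)(x_{t+1}−x̄) = -4.0000
Denominator Σ(x_t−x̄)² = 88.0000
r_1 = -4.0000 / 88.0000 = -0.045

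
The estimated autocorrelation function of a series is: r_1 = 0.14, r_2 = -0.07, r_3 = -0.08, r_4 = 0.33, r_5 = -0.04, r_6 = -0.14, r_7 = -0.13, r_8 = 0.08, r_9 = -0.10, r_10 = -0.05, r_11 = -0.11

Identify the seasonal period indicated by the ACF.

The largest autocorrelation is r_4 = 0.33; the remaining lags stay at or below 0.14.
The dominant spike at lag 4 indicates a seasonal period of 4.

4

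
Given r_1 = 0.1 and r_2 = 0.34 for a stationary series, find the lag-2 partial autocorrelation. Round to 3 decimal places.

0.333

φ_{22} = (r_2 − r_1²) / (1 − r_1²)
r_1² = (0.1)² = 0.01
Numerator = 0.34 − 0.0100 = 0.3300; denominator = 1 − 0.0100 = 0.9900
φ_{22} = 0.3300 / 0.9900 = 0.333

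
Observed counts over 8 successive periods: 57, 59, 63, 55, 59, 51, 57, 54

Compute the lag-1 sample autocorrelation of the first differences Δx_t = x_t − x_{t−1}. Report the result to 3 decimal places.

-0.746

First differences Δx: 2, 4, -8, 4, -8, 6, -3
Mean of differences = -0.4286
Numerator Σ(Δx_t−Δx̄)(Δx_{t+1}−Δx̄) = -155.0408
Denominator Σ(Δx_t−Δx̄)² = 207.7143
r_1(Δx) = -155.0408 / 207.7143 = -0.746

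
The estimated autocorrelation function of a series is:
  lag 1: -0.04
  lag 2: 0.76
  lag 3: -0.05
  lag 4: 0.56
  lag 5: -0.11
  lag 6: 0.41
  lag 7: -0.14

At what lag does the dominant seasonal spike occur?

2

The largest autocorrelation is r_2 = 0.76, with weaker echoes at lags 4 (0.56) and 6 (0.41); the remaining lags stay at or below -0.04.
The dominant spike at lag 2 indicates a seasonal period of 2.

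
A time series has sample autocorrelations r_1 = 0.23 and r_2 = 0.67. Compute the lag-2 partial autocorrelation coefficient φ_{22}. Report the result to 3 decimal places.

0.652

φ_{22} = (r_2 − r_1²) / (1 − r_1²)
r_1² = (0.23)² = 0.0529
Numerator = 0.67 − 0.0529 = 0.6171; denominator = 1 − 0.0529 = 0.9471
φ_{22} = 0.6171 / 0.9471 = 0.652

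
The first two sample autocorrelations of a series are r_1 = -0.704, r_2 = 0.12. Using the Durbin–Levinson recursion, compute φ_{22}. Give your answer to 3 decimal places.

φ_{22} = (r_2 − r_1²) / (1 − r_1²)
r_1² = (-0.704)² = 0.495616
Numerator = 0.12 − 0.4956 = -0.3756; denominator = 1 − 0.4956 = 0.5044
φ_{22} = -0.3756 / 0.5044 = -0.745

-0.745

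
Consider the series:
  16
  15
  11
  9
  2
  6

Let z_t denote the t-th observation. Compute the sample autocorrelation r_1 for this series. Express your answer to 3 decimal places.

0.514

Mean z̄ = (16 + 15 + 11 + 9 + 2 + 6)/6 = 9.8333
Deviations from mean: 6.1667, 5.1667, 1.1667, -0.8333, -7.8333, -3.8333
Σ(z_t−z̄)(z_{t+1}−z̄) = (31.8611) + (6.0278) + (-0.9722) + (6.5278) + (30.0278) = 73.4722
Denominator Σ(z_t−z̄)² = 142.8333
r_1 = 73.4722 / 142.8333 = 0.514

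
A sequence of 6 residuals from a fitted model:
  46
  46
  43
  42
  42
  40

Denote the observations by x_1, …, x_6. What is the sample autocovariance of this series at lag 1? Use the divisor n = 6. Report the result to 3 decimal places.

2.134

Mean x̄ = (46 + 46 + 43 + 42 + 42 + 40)/6 = 43.1667
Deviations: 2.8333, 2.8333, -0.1667, -1.1667, -1.1667, -3.1667
Σ_{t=1}^{5}(x_t−x̄)(x_{t+1}−x̄) = 12.8056
γ_1 = 12.8056 / 6 = 2.134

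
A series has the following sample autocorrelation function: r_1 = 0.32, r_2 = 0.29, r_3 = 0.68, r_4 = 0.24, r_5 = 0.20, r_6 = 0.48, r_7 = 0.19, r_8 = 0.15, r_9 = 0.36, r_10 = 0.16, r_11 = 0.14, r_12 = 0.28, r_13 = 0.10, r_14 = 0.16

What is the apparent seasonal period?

3

The largest autocorrelation is r_3 = 0.68, with weaker echoes at lags 6 (0.48) and 9 (0.36); the remaining lags stay at or below 0.32. The elevated value at lag 1 (0.32), dropping to 0.29 at lag 2, reflects decaying short-term dependence rather than seasonality.
The dominant spike at lag 3 indicates a seasonal period of 3.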